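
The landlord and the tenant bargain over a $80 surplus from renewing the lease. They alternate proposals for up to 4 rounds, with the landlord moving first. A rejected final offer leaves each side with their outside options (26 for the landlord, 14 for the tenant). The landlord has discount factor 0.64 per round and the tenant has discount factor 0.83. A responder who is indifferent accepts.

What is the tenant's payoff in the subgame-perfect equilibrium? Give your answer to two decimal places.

47.71

Round 4 (the tenant proposes): the landlord gets 26 if talks fail, so the tenant offers 26 and keeps 54.
Round 3 (the landlord proposes): the tenant can get 54 next round, worth 0.83 × 54 = 44.82 now; the landlord offers that and keeps 35.18.
Round 2 (the tenant proposes): the landlord can get 35.18 next round, worth 0.64 × 35.18 = 22.5152 now, so the tenant offers 22.5152, keeping 57.4848.
Round 1 (the landlord proposes): the tenant can get 57.4848 next round, worth 0.83 × 57.4848 = 47.712384 now. The landlord offers 47.712384 and keeps 80 − 47.712384 = 32.287616.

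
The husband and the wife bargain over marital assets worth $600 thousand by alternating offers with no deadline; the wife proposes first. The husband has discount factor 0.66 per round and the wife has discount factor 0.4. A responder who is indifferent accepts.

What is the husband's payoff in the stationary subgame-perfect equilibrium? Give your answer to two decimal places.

When the wife proposes, the husband accepts any offer worth at least 0.66 times what the husband would get by proposing next round; and vice versa.
This gives x = 600 − 0.66y and y = 600 − 0.4x, where x and y are each side's share when it proposes.
Hence (1 − 0.66·0.4)x = 600(1 − 0.66), i.e. 0.736·x = 204.
x ≈ 277.1739; the husband's share is 600 − x ≈ 322.8261.

322.83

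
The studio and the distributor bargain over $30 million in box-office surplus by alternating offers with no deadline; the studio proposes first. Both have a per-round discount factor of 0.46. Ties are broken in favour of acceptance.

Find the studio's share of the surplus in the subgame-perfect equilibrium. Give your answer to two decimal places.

20.55

In a stationary SPE each proposer offers the other exactly their discounted continuation value.
If the studio keeps x when proposing and the distributor keeps y when proposing, then x = 30 − 0.46y and y = 30 − 0.46x.
Solving: x = 30(1 − 0.46) / (1 − 0.46·0.46) = 16.2 / 0.7884 ≈ 20.5479.
The distributor gets 30 − 20.5479 ≈ 9.4521.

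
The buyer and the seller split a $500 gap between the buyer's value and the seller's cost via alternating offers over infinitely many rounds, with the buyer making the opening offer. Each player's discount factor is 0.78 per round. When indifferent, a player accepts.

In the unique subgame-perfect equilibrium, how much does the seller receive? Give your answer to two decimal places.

When the buyer proposes, the seller accepts any offer worth at least 0.78 times what the seller would get by proposing next round; and vice versa.
This gives x = 500 − 0.78y and y = 500 − 0.78x, where x and y are each side's share when it proposes.
Hence (1 − 0.78·0.78)x = 500(1 − 0.78), i.e. 0.3916·x = 110.
x ≈ 280.8989; the seller's share is 500 − x ≈ 219.1011.

219.10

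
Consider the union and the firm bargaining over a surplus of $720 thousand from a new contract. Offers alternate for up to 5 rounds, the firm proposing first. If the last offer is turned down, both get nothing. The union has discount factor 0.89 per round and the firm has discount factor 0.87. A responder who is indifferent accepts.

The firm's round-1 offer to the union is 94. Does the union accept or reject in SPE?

Work out the union's continuation value if the offer is rejected.
Round 5 (the firm proposes): the union will accept anything ≥ 0, so the firm offers 0 and keeps 720.
Round 4 (the union proposes): the firm can get 720 next round, worth 0.87 × 720 = 626.4 now. The union offers 626.4 and keeps 720 − 626.4 = 93.6.
Round 3 (the firm proposes): the union can get 93.6 next round, worth 0.89 × 93.6 = 83.304 now; the firm offers that and keeps 636.696.
Round 2 (the union proposes): the firm can get 636.696 next round, worth 0.87 × 636.696 = 553.92552 now; the union offers that and keeps 166.07448.
So by rejecting in round 1, the union gets 166.07448 next round, worth 0.89 × 166.07448 = 147.8062872 now.
Offer 94 < 147.8062872, so the union rejects.

Reject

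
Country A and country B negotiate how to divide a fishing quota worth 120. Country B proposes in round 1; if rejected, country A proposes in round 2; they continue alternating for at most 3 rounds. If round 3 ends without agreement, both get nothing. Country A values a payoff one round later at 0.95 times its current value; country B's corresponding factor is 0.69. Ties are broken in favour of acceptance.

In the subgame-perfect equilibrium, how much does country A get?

Round 3 (country B proposes): country A will accept anything ≥ 0, so country B offers 0 and keeps 120.
Round 2 (country A proposes): country B can get 120 next round, worth 0.69 × 120 = 82.8 now; country A offers that and keeps 37.2.
Round 1 (country B proposes): country A can get 37.2 next round, worth 0.95 × 37.2 = 35.34 now; country B offers that and keeps 84.66.

35.34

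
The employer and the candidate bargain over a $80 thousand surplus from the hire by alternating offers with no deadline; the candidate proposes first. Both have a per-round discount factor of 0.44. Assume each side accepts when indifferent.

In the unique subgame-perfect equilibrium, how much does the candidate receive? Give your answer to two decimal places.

Let x be the candidate's share when the candidate proposes and y be the employer's share when the employer proposes.
The employer accepts iff offered ≥ 0.44·y, so x = 80 − 0.44y. Symmetrically y = 80 − 0.44x.
Substituting: x = 80 − 0.44(80 − 0.44x), giving x(1 − 0.44·0.44) = 80(1 − 0.44).
So x = 80 × 0.56 / 0.8064 ≈ 55.5556, and the employer receives 80 − x ≈ 24.4444.

55.56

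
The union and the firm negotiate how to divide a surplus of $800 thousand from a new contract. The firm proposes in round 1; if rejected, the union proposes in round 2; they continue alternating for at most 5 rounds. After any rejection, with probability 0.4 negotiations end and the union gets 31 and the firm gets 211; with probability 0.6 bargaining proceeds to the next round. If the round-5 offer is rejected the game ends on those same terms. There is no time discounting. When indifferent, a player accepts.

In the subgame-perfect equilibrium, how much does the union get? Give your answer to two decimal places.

Round 5 (the firm proposes): the union gets 31 if talks fail, so the firm offers 31 and keeps 769.
Round 4 (the union proposes): rejecting gives the firm an expected 0.6 × 769 + 0.4 × 211 = 545.8. The union offers 545.8 and keeps 800 − 545.8 = 254.2.
Round 3 (the firm proposes): rejecting gives the union an expected 0.6 × 254.2 + 0.4 × 31 = 164.92. The firm offers 164.92 and keeps 800 − 164.92 = 635.08.
Round 2 (the union proposes): rejecting gives the firm an expected 0.6 × 635.08 + 0.4 × 211 = 465.448, so the union offers 465.448, keeping 334.552.
Round 1 (the firm proposes): rejecting gives the union an expected 0.6 × 334.552 + 0.4 × 31 = 213.1312; the firm offers that and keeps 586.8688.

213.13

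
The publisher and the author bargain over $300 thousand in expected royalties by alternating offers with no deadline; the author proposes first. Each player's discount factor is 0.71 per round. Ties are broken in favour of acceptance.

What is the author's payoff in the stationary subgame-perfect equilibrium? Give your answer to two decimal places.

In a stationary SPE each proposer offers the other exactly their discounted continuation value.
If the author keeps x when proposing and the publisher keeps y when proposing, then x = 300 − 0.71y and y = 300 − 0.71x.
Solving: x = 300(1 − 0.71) / (1 − 0.71·0.71) = 87 / 0.4959 ≈ 175.4386.
The publisher gets 300 − 175.4386 ≈ 124.5614.

175.44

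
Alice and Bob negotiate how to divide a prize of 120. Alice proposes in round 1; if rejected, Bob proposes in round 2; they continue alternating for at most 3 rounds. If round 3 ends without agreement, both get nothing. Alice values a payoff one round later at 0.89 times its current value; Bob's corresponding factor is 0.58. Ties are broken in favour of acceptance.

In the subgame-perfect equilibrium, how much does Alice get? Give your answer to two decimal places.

112.34

Solve by backward induction from round 3.
Round 3 (Alice proposes): rejection yields 0 for Bob; Alice offers 0 and keeps 120.
Round 2 (Bob proposes): Alice can get 120 next round, worth 0.89 × 120 = 106.8 now; Bob offers that and keeps 13.2.
Round 1 (Alice proposes): Bob can get 13.2 next round, worth 0.58 × 13.2 = 7.656 now. Alice offers 7.656 and keeps 120 − 7.656 = 112.344.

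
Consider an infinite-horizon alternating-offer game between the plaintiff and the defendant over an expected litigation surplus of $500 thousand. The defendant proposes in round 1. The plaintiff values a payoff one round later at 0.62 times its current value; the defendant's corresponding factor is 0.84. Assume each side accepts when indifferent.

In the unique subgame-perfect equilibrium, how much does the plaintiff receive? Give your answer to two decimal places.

In a stationary SPE each proposer offers the other exactly their discounted continuation value.
If the defendant keeps x when proposing and the plaintiff keeps y when proposing, then x = 500 − 0.62y and y = 500 − 0.84x.
Solving: x = 500(1 − 0.62) / (1 − 0.84·0.62) = 190 / 0.4792 ≈ 396.4942.
The plaintiff gets 500 − 396.4942 ≈ 103.5058.

103.51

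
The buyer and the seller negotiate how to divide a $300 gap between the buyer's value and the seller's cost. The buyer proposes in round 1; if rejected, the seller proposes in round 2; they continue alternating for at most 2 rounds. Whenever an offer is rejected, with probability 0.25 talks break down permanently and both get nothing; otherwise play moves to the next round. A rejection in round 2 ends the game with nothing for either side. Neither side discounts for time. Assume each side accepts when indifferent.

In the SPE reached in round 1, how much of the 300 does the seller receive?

225

By backward induction:
Round 2 (the seller proposes): the buyer will accept anything ≥ 0, so the seller offers 0 and keeps 300.
Round 1 (the buyer proposes): rejecting gives the seller an expected 0.75 × 300 = 225; the buyer offers that and keeps 75.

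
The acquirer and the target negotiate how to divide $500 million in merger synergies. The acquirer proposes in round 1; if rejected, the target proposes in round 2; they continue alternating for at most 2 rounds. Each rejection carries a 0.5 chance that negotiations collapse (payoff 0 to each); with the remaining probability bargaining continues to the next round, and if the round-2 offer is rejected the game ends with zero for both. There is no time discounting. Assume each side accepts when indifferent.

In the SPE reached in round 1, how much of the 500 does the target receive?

By backward induction:
Round 2 (the target proposes): the acquirer will accept anything ≥ 0, so the target offers 0 and keeps 500.
Round 1 (the acquirer proposes): rejecting gives the target an expected 0.5 × 500 = 250; the acquirer offers that and keeps 250.

250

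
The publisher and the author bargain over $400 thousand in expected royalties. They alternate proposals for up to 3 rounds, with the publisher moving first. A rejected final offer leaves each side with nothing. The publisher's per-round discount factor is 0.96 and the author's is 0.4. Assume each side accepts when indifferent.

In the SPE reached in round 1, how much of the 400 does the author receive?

Round 3 (the publisher proposes): rejection yields 0 for the author; the publisher offers 0 and keeps 400.
Round 2 (the author proposes): the publisher can get 400 next round, worth 0.96 × 400 = 384 now, so the author offers 384, keeping 16.
Round 1 (the publisher proposes): the author can get 16 next round, worth 0.4 × 16 = 6.4 now, so the publisher offers 6.4, keeping 393.6.

6.4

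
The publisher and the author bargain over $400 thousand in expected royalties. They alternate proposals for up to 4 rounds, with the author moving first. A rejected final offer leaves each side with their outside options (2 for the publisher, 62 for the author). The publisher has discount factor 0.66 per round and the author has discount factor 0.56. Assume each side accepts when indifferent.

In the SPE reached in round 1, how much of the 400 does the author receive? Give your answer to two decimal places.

201.39

Round 4 (the publisher proposes): the author gets 62 if talks fail, so the publisher offers 62 and keeps 338.
Round 3 (the author proposes): the publisher can get 338 next round, worth 0.66 × 338 = 223.08 now. The author offers 223.08 and keeps 400 − 223.08 = 176.92.
Round 2 (the publisher proposes): the author can get 176.92 next round, worth 0.56 × 176.92 = 99.0752 now; the publisher offers that and keeps 300.9248.
Round 1 (the author proposes): the publisher can get 300.9248 next round, worth 0.66 × 300.9248 = 198.610368 now, so the author offers 198.610368, keeping 201.389632.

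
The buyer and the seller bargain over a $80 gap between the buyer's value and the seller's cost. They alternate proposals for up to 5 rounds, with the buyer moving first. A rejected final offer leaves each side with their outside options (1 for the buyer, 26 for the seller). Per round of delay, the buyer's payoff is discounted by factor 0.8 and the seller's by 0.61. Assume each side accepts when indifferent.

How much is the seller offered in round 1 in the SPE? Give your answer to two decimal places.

Round 5 (the buyer proposes): the seller gets 26 if talks fail, so the buyer offers 26 and keeps 54.
Round 4 (the seller proposes): the buyer can get 54 next round, worth 0.8 × 54 = 43.2 now; the seller offers that and keeps 36.8.
Round 3 (the buyer proposes): the seller can get 36.8 next round, worth 0.61 × 36.8 = 22.448 now; the buyer offers that and keeps 57.552.
Round 2 (the seller proposes): the buyer can get 57.552 next round, worth 0.8 × 57.552 = 46.0416 now; the seller offers that and keeps 33.9584.
Round 1 (the buyer proposes): the seller can get 33.9584 next round, worth 0.61 × 33.9584 = 20.714624 now; the buyer offers that and keeps 59.285376.

20.71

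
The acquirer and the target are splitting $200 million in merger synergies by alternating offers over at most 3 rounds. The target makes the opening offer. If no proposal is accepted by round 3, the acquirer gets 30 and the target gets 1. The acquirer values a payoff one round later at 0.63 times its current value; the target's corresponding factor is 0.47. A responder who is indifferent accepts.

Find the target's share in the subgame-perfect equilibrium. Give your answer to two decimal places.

Round 3 (the target proposes): the acquirer gets 30 if talks fail, so the target offers 30 and keeps 170.
Round 2 (the acquirer proposes): the target can get 170 next round, worth 0.47 × 170 = 79.9 now. The acquirer offers 79.9 and keeps 200 − 79.9 = 120.1.
Round 1 (the target proposes): the acquirer can get 120.1 next round, worth 0.63 × 120.1 = 75.663 now. The target offers 75.663 and keeps 200 − 75.663 = 124.337.

124.34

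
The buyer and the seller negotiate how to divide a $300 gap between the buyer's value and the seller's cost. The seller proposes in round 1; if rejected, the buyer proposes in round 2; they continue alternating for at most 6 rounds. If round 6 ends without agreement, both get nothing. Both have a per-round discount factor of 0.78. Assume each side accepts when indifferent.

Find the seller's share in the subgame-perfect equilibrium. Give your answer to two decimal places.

Solve by backward induction from round 6.
Round 6 (the buyer proposes): the seller will accept anything ≥ 0, so the buyer offers 0 and keeps 300.
Round 5 (the seller proposes): the buyer can get 300 next round, worth 0.78 × 300 = 234 now; the seller offers that and keeps 66.
Round 4 (the buyer proposes): the seller can get 66 next round, worth 0.78 × 66 = 51.48 now; the buyer offers that and keeps 248.52.
Round 3 (the seller proposes): the buyer can get 248.52 next round, worth 0.78 × 248.52 = 193.8456 now; the seller offers that and keeps 106.1544.
Round 2 (the buyer proposes): the seller can get 106.1544 next round, worth 0.78 × 106.1544 = 82.800432 now. The buyer offers 82.800432 and keeps 300 − 82.800432 = 217.199568.
Round 1 (the seller proposes): the buyer can get 217.199568 next round, worth 0.78 × 217.199568 = 169.41566304 now. The seller offers 169.41566304 and keeps 300 − 169.41566304 = 130.58433696.

130.58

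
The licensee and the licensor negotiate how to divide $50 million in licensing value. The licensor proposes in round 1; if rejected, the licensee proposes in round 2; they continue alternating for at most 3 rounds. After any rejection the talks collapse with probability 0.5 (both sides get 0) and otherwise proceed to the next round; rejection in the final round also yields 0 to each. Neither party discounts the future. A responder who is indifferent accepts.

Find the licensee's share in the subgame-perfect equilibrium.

Round 3 (the licensor proposes): the licensee will accept anything ≥ 0, so the licensor offers 0 and keeps 50.
Round 2 (the licensee proposes): rejecting gives the licensor an expected 0.5 × 50 = 25. The licensee offers 25 and keeps 50 − 25 = 25.
Round 1 (the licensor proposes): rejecting gives the licensee an expected 0.5 × 25 = 12.5; the licensor offers that and keeps 37.5.

12.5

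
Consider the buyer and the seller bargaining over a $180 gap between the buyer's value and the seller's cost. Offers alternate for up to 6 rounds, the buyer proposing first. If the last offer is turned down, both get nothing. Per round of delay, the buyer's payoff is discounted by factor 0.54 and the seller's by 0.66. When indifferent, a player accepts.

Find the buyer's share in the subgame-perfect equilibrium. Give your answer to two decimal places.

90.79

Solve by backward induction from round 6.
Round 6 (the seller proposes): the buyer will accept anything ≥ 0, so the seller offers 0 and keeps 180.
Round 5 (the buyer proposes): the seller can get 180 next round, worth 0.66 × 180 = 118.8 now. The buyer offers 118.8 and keeps 180 − 118.8 = 61.2.
Round 4 (the seller proposes): the buyer can get 61.2 next round, worth 0.54 × 61.2 = 33.048 now, so the seller offers 33.048, keeping 146.952.
Round 3 (the buyer proposes): the seller can get 146.952 next round, worth 0.66 × 146.952 = 96.98832 now; the buyer offers that and keeps 83.01168.
Round 2 (the seller proposes): the buyer can get 83.01168 next round, worth 0.54 × 83.01168 = 44.8263072 now. The seller offers 44.8263072 and keeps 180 − 44.8263072 = 135.1736928.
Round 1 (the buyer proposes): the seller can get 135.1736928 next round, worth 0.66 × 135.1736928 = 89.214637248 now. The buyer offers 89.214637248 and keeps 180 − 89.214637248 = 90.785362752.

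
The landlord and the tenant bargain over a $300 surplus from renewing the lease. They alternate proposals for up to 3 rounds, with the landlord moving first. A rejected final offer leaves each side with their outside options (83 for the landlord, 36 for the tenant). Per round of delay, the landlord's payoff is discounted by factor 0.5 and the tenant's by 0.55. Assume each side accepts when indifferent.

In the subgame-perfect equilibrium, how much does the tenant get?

Round 3 (the landlord proposes): the tenant gets 36 if talks fail, so the landlord offers 36 and keeps 264.
Round 2 (the tenant proposes): the landlord can get 264 next round, worth 0.5 × 264 = 132 now; the tenant offers that and keeps 168.
Round 1 (the landlord proposes): the tenant can get 168 next round, worth 0.55 × 168 = 92.4 now. The landlord offers 92.4 and keeps 300 − 92.4 = 207.6.

92.4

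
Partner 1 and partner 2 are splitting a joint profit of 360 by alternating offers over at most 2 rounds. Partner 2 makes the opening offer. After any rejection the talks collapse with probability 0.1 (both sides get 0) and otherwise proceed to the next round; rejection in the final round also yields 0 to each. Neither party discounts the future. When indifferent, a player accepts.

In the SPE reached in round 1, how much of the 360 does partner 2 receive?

By backward induction:
Round 2 (partner 1 proposes): partner 2 will accept anything ≥ 0, so partner 1 offers 0 and keeps 360.
Round 1 (partner 2 proposes): rejecting gives partner 1 an expected 0.9 × 360 = 324, so partner 2 offers 324, keeping 36.

36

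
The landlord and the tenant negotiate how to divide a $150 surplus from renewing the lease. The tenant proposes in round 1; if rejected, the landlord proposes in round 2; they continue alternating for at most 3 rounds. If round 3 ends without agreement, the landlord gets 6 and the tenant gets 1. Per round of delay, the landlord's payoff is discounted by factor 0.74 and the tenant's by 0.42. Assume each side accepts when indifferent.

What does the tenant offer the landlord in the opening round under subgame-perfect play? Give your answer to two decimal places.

66.24

Work backward from the last round.
Round 3 (the tenant proposes): the landlord gets 6 if talks fail, so the tenant offers 6 and keeps 144.
Round 2 (the landlord proposes): the tenant can get 144 next round, worth 0.42 × 144 = 60.48 now. The landlord offers 60.48 and keeps 150 − 60.48 = 89.52.
Round 1 (the tenant proposes): the landlord can get 89.52 next round, worth 0.74 × 89.52 = 66.2448 now; the tenant offers that and keeps 83.7552.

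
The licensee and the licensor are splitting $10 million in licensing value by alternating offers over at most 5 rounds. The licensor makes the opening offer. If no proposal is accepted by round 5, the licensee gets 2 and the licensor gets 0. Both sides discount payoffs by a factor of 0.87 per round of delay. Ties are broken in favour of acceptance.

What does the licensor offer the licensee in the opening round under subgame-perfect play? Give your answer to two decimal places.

3.13

Round 5 (the licensor proposes): the licensee gets 2 if talks fail, so the licensor offers 2 and keeps 8.
Round 4 (the licensee proposes): the licensor can get 8 next round, worth 0.87 × 8 = 6.96 now; the licensee offers that and keeps 3.04.
Round 3 (the licensor proposes): the licensee can get 3.04 next round, worth 0.87 × 3.04 = 2.6448 now. The licensor offers 2.6448 and keeps 10 − 2.6448 = 7.3552.
Round 2 (the licensee proposes): the licensor can get 7.3552 next round, worth 0.87 × 7.3552 = 6.399024 now, so the licensee offers 6.399024, keeping 3.600976.
Round 1 (the licensor proposes): the licensee can get 3.600976 next round, worth 0.87 × 3.600976 = 3.13284912 now. The licensor offers 3.13284912 and keeps 10 − 3.13284912 = 6.86715088.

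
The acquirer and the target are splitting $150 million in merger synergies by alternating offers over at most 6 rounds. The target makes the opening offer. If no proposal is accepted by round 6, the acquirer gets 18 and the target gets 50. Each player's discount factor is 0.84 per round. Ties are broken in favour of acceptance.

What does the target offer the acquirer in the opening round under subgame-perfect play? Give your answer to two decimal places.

Solve by backward induction from round 6.
Round 6 (the acquirer proposes): the target gets 50 if talks fail, so the acquirer offers 50 and keeps 100.
Round 5 (the target proposes): the acquirer can get 100 next round, worth 0.84 × 100 = 84 now, so the target offers 84, keeping 66.
Round 4 (the acquirer proposes): the target can get 66 next round, worth 0.84 × 66 = 55.44 now; the acquirer offers that and keeps 94.56.
Round 3 (the target proposes): the acquirer can get 94.56 next round, worth 0.84 × 94.56 = 79.4304 now. The target offers 79.4304 and keeps 150 − 79.4304 = 70.5696.
Round 2 (the acquirer proposes): the target can get 70.5696 next round, worth 0.84 × 70.5696 = 59.278464 now, so the acquirer offers 59.278464, keeping 90.721536.
Round 1 (the target proposes): the acquirer can get 90.721536 next round, worth 0.84 × 90.721536 = 76.20609024 now. The target offers 76.20609024 and keeps 150 − 76.20609024 = 73.79390976.

76.21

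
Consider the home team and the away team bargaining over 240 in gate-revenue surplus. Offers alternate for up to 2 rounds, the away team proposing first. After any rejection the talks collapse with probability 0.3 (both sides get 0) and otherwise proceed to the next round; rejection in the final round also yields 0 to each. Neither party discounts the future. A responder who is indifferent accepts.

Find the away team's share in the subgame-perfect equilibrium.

72

By backward induction:
Round 2 (the home team proposes): rejection yields 0 for the away team; the home team offers 0 and keeps 240.
Round 1 (the away team proposes): rejecting gives the home team an expected 0.7 × 240 = 168, so the away team offers 168, keeping 72.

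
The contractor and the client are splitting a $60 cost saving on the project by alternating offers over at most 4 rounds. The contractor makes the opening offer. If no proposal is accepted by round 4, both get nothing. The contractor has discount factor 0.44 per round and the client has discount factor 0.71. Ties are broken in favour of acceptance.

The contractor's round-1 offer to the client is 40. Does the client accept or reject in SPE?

Accept

Round 4 (the client proposes): the contractor will accept anything ≥ 0, so the client offers 0 and keeps 60.
Round 3 (the contractor proposes): the client can get 60 next round, worth 0.71 × 60 = 42.6 now. The contractor offers 42.6 and keeps 60 − 42.6 = 17.4.
Round 2 (the client proposes): the contractor can get 17.4 next round, worth 0.44 × 17.4 = 7.656 now. The client offers 7.656 and keeps 60 − 7.656 = 52.344.
So by rejecting in round 1, the client gets 52.344 next round, worth 0.71 × 52.344 = 37.16424 now.
Offer 40 ≥ 37.16424, so the client accepts.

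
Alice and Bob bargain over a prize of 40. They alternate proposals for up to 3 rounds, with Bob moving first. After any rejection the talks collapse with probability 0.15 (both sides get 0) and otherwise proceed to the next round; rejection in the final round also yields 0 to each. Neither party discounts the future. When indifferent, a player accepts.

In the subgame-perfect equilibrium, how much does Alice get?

5.1

By backward induction:
Round 3 (Bob proposes): Alice will accept anything ≥ 0, so Bob offers 0 and keeps 40.
Round 2 (Alice proposes): rejecting gives Bob an expected 0.85 × 40 = 34. Alice offers 34 and keeps 40 − 34 = 6.
Round 1 (Bob proposes): rejecting gives Alice an expected 0.85 × 6 = 5.1. Bob offers 5.1 and keeps 40 − 5.1 = 34.9.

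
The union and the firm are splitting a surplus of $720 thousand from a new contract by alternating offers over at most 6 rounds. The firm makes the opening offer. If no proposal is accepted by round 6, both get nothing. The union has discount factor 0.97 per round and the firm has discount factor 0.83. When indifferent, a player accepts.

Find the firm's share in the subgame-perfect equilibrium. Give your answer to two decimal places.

Work backward from the last round.
Round 6 (the union proposes): rejection yields 0 for the firm; the union offers 0 and keeps 720.
Round 5 (the firm proposes): the union can get 720 next round, worth 0.97 × 720 = 698.4 now; the firm offers that and keeps 21.6.
Round 4 (the union proposes): the firm can get 21.6 next round, worth 0.83 × 21.6 = 17.928 now, so the union offers 17.928, keeping 702.072.
Round 3 (the firm proposes): the union can get 702.072 next round, worth 0.97 × 702.072 = 681.00984 now, so the firm offers 681.00984, keeping 38.99016.
Round 2 (the union proposes): the firm can get 38.99016 next round, worth 0.83 × 38.99016 = 32.3618328 now; the union offers that and keeps 687.6381672.
Round 1 (the firm proposes): the union can get 687.6381672 next round, worth 0.97 × 687.6381672 = 667.009022184 now. The firm offers 667.009022184 and keeps 720 − 667.009022184 = 52.990977816.

52.99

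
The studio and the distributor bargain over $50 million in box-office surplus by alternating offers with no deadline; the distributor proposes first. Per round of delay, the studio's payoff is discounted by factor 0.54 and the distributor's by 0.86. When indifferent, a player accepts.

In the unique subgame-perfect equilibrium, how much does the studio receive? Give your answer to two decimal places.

7.06

In a stationary SPE each proposer offers the other exactly their discounted continuation value.
If the distributor keeps x when proposing and the studio keeps y when proposing, then x = 50 − 0.54y and y = 50 − 0.86x.
Solving: x = 50(1 − 0.54) / (1 − 0.86·0.54) = 23 / 0.5356 ≈ 42.9425.
The studio gets 50 − 42.9425 ≈ 7.0575.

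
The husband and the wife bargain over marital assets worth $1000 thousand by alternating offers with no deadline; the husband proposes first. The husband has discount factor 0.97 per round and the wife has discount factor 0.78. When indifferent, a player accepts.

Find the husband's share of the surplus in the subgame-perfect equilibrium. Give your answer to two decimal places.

Let x be the husband's share when the husband proposes and y be the wife's share when the wife proposes.
The wife accepts iff offered ≥ 0.78·y, so x = 1000 − 0.78y. Symmetrically y = 1000 − 0.97x.
Substituting: x = 1000 − 0.78(1000 − 0.97x), giving x(1 − 0.97·0.78) = 1000(1 − 0.78).
So x = 1000 × 0.22 / 0.2434 ≈ 903.8620, and the wife receives 1000 − x ≈ 96.1380.

903.86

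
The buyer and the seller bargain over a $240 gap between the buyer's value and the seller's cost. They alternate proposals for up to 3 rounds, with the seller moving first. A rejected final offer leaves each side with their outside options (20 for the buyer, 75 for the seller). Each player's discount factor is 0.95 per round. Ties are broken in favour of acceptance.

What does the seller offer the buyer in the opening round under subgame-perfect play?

Solve by backward induction from round 3.
Round 3 (the seller proposes): the buyer gets 20 if talks fail, so the seller offers 20 and keeps 220.
Round 2 (the buyer proposes): the seller can get 220 next round, worth 0.95 × 220 = 209 now; the buyer offers that and keeps 31.
Round 1 (the seller proposes): the buyer can get 31 next round, worth 0.95 × 31 = 29.45 now, so the seller offers 29.45, keeping 210.55.

29.45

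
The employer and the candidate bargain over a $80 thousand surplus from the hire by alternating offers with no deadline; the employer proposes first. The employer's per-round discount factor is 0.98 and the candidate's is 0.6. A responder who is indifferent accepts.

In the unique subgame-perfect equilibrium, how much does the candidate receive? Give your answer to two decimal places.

2.33

When the employer proposes, the candidate accepts any offer worth at least 0.6 times what the candidate would get by proposing next round; and vice versa.
This gives x = 80 − 0.6y and y = 80 − 0.98x, where x and y are each side's share when it proposes.
Hence (1 − 0.6·0.98)x = 80(1 − 0.6), i.e. 0.412·x = 32.
x ≈ 77.6699; the candidate's share is 80 − x ≈ 2.3301.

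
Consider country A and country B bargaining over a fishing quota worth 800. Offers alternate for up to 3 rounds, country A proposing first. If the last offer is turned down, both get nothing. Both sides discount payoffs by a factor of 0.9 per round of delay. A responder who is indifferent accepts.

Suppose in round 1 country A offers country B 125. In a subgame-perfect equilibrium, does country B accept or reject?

Accept

Work out country B's continuation value if the offer is rejected.
Round 3 (country A proposes): country B will accept anything ≥ 0, so country A offers 0 and keeps 800.
Round 2 (country B proposes): country A can get 800 next round, worth 0.9 × 800 = 720 now; country B offers that and keeps 80.
So by rejecting in round 1, country B gets 80 next round, worth 0.9 × 80 = 72 now.
Offer 125 ≥ 72, so country B accepts.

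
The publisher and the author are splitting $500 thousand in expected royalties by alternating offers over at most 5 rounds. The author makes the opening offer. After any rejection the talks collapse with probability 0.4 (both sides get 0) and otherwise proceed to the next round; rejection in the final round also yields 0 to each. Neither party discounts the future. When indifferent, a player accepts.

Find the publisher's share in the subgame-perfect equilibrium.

163.2

Round 5 (the author proposes): the publisher will accept anything ≥ 0, so the author offers 0 and keeps 500.
Round 4 (the publisher proposes): rejecting gives the author an expected 0.6 × 500 = 300. The publisher offers 300 and keeps 500 − 300 = 200.
Round 3 (the author proposes): rejecting gives the publisher an expected 0.6 × 200 = 120; the author offers that and keeps 380.
Round 2 (the publisher proposes): rejecting gives the author an expected 0.6 × 380 = 228. The publisher offers 228 and keeps 500 − 228 = 272.
Round 1 (the author proposes): rejecting gives the publisher an expected 0.6 × 272 = 163.2; the author offers that and keeps 336.8.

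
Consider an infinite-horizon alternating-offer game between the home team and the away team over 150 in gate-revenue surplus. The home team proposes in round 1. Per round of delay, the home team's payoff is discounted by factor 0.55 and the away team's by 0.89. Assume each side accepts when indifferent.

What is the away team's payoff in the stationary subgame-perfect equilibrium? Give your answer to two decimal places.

117.68

When the home team proposes, the away team accepts any offer worth at least 0.89 times what the away team would get by proposing next round; and vice versa.
This gives x = 150 − 0.89y and y = 150 − 0.55x, where x and y are each side's share when it proposes.
Hence (1 − 0.89·0.55)x = 150(1 − 0.89), i.e. 0.5105·x = 16.5.
x ≈ 32.3213; the away team's share is 150 − x ≈ 117.6787.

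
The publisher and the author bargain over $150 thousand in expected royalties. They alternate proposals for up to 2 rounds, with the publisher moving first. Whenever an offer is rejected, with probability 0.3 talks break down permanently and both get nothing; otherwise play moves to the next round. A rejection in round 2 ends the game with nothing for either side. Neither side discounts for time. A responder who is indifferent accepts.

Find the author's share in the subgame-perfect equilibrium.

Round 2 (the author proposes): the publisher will accept anything ≥ 0, so the author offers 0 and keeps 150.
Round 1 (the publisher proposes): rejecting gives the author an expected 0.7 × 150 = 105. The publisher offers 105 and keeps 150 − 105 = 45.

105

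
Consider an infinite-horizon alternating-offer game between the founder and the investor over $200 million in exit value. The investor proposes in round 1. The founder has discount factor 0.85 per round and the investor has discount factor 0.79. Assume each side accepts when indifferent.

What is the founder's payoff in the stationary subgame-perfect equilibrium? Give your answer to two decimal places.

108.68

When the investor proposes, the founder accepts any offer worth at least 0.85 times what the founder would get by proposing next round; and vice versa.
This gives x = 200 − 0.85y and y = 200 − 0.79x, where x and y are each side's share when it proposes.
Hence (1 − 0.85·0.79)x = 200(1 − 0.85), i.e. 0.3285·x = 30.
x ≈ 91.3242; the founder's share is 200 − x ≈ 108.6758.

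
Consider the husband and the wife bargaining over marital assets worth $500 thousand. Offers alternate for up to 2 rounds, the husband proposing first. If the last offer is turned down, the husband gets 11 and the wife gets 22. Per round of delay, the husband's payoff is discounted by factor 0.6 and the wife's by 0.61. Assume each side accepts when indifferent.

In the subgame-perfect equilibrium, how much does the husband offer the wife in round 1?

Round 2 (the wife proposes): the husband gets 11 if talks fail, so the wife offers 11 and keeps 489.
Round 1 (the husband proposes): the wife can get 489 next round, worth 0.61 × 489 = 298.29 now. The husband offers 298.29 and keeps 500 − 298.29 = 201.71.

298.29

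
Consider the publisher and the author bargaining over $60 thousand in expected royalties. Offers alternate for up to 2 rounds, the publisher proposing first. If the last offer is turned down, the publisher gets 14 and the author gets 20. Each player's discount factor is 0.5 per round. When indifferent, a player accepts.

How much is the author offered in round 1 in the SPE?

Solve by backward induction from round 2.
Round 2 (the author proposes): the publisher gets 14 if talks fail, so the author offers 14 and keeps 46.
Round 1 (the publisher proposes): the author can get 46 next round, worth 0.5 × 46 = 23 now. The publisher offers 23 and keeps 60 − 23 = 37.

23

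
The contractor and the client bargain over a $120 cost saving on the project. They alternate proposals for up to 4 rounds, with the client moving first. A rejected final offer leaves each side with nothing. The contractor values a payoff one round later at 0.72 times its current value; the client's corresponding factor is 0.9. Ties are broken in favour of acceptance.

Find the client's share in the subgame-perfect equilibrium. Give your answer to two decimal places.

55.37

Round 4 (the contractor proposes): the client will accept anything ≥ 0, so the contractor offers 0 and keeps 120.
Round 3 (the client proposes): the contractor can get 120 next round, worth 0.72 × 120 = 86.4 now. The client offers 86.4 and keeps 120 − 86.4 = 33.6.
Round 2 (the contractor proposes): the client can get 33.6 next round, worth 0.9 × 33.6 = 30.24 now, so the contractor offers 30.24, keeping 89.76.
Round 1 (the client proposes): the contractor can get 89.76 next round, worth 0.72 × 89.76 = 64.6272 now. The client offers 64.6272 and keeps 120 − 64.6272 = 55.3728.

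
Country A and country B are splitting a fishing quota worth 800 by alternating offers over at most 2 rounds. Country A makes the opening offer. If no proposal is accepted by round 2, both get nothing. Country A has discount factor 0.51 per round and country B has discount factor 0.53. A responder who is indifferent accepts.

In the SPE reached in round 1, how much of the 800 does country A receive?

376

Round 2 (country B proposes): country A will accept anything ≥ 0, so country B offers 0 and keeps 800.
Round 1 (country A proposes): country B can get 800 next round, worth 0.53 × 800 = 424 now; country A offers that and keeps 376.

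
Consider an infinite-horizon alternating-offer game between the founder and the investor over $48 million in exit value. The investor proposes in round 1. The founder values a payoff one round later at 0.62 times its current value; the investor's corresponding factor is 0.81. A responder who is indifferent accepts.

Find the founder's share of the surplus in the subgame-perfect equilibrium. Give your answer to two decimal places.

In a stationary SPE each proposer offers the other exactly their discounted continuation value.
If the investor keeps x when proposing and the founder keeps y when proposing, then x = 48 − 0.62y and y = 48 − 0.81x.
Solving: x = 48(1 − 0.62) / (1 − 0.81·0.62) = 18.24 / 0.4978 ≈ 36.6412.
The founder gets 48 − 36.6412 ≈ 11.3588.

11.36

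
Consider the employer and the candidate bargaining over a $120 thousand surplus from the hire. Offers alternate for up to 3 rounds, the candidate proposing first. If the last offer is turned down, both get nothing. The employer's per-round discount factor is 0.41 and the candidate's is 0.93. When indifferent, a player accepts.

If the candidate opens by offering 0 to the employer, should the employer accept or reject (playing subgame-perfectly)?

Round 3 (the candidate proposes): rejection yields 0 for the employer; the candidate offers 0 and keeps 120.
Round 2 (the employer proposes): the candidate can get 120 next round, worth 0.93 × 120 = 111.6 now. The employer offers 111.6 and keeps 120 − 111.6 = 8.4.
So by rejecting in round 1, the employer gets 8.4 next round, worth 0.41 × 8.4 = 3.444 now.
Offer 0 < 3.444, so the employer rejects.

Reject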